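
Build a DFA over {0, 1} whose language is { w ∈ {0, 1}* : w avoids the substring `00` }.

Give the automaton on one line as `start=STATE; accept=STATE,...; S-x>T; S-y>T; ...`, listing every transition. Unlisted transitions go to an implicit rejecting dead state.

start=q0; accept=q0,q1; q0-0>q1; q0-1>q0; q1-0>q2; q1-1>q0; q2-0>q2; q2-1>q2

This is the complement of 'contains `00`'. Use the same substring-matching states — q0 through q2 holding how much of `00` has just been matched — but flip the accepting set: everything except the trap q2 accepts.
        0   1  
>* q0   q1  q0 
 * q1   q2  q0 
   q2   q2  q2 
(> = start, * = accepting)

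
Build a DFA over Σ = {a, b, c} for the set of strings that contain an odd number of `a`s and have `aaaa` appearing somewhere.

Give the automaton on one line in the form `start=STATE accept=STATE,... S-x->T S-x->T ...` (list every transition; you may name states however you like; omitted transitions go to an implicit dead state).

Handle the two conditions separately and then intersect. The first has 2 states tracking the count of `a`s modulo 2; the second has 5 states tracking whether and how much of `aaaa` has been seen. A product state is a pair (one from each), accepting exactly when both do.
A 10-state machine:
        a   b   c  
>  q0   q1  q0  q0 
   q1   q2  q3  q3 
   q2   q4  q0  q0 
   q3   q5  q3  q3 
   q4   q6  q3  q3 
   q5   q7  q0  q0 
   q6   q8  q6  q6 
   q7   q9  q3  q3 
 * q8   q6  q8  q8 
   q9   q8  q0  q0 
(> = start, * = accepting)

start=q0 accept=q8 q0-a->q1 q0-b->q0 q0-c->q0 q1-a->q2 q1-b->q3 q1-c->q3 q2-a->q4 q2-b->q0 q2-c->q0 q3-a->q5 q3-b->q3 q3-c->q3 q4-a->q6 q4-b->q3 q4-c->q3 q5-a->q7 q5-b->q0 q5-c->q0 q6-a->q8 q6-b->q6 q6-c->q6 q7-a->q9 q7-b->q3 q7-c->q3 q8-a->q6 q8-b->q8 q8-c->q8 q9-a->q8 q9-b->q0 q9-c->q0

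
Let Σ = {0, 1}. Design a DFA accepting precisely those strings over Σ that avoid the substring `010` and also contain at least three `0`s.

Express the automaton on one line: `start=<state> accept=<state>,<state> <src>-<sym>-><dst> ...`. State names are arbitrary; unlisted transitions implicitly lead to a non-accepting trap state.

Handle the two conditions separately and then intersect. The first has 4 states tracking partial matches of the forbidden pattern `010`; the second has 5 states tracking the count of `0`s, saturating at 4. A product state is a pair (one from each), accepting exactly when both do. After merging equivalent states the machine shrinks.
11 states suffice.
       0  1 
>  A   B  A 
   B   C  D 
   C   E  F 
   D   G  H 
 * E   E  I 
   F   G  J 
   G   G  G 
   H   C  H 
 * I   G  K 
   J   E  J 
 * K   E  K 
(> = start, * = accepting)

start=A accept=E,I,K A-0->B A-1->A B-0->C B-1->D C-0->E C-1->F D-0->G D-1->H E-0->E E-1->I F-0->G F-1->J G-0->G G-1->G H-0->C H-1->H I-0->G I-1->K J-0->E J-1->J K-0->E K-1->K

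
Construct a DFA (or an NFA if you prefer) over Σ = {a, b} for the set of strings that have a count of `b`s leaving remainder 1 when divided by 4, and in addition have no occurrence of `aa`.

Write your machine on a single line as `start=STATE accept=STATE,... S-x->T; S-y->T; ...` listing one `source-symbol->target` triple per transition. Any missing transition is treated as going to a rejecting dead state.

Run two small machines in parallel and take their product. The first has 4 states tracking the count of `b`s modulo 4; the second has 3 states tracking partial matches of the forbidden pattern `aa`. A product state is a pair (one from each), accepting exactly when both do. Minimizing collapses redundant product states.
With 9 states:
        a   b  
>  q0   q1  q2 
   q1   q3  q2 
 * q2   q4  q5 
   q3   q3  q3 
 * q4   q3  q5 
   q5   q6  q7 
   q6   q3  q7 
   q7   q8  q0 
   q8   q3  q0 
(> = start, * = accepting)

start=q0; accept=q2,q4; q0-a->q1; q0-b->q2; q1-a->q3; q1-b->q2; q2-a->q4; q2-b->q5; q3-a->q3; q3-b->q3; q4-a->q3; q4-b->q5; q5-a->q6; q5-b->q7; q6-a->q3; q6-b->q7; q7-a->q8; q7-b->q0; q8-a->q3; q8-b->q0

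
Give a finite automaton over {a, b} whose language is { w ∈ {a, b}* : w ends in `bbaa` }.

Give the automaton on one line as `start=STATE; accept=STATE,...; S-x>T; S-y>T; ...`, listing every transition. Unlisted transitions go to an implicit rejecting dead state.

start=q0; accept=q4; q0-a>q0; q0-b>q1; q1-a>q0; q1-b>q2; q2-a>q3; q2-b>q2; q3-a>q4; q3-b>q1; q4-a>q0; q4-b>q1

Remember how much of `bbaa` the current input suffix matches. State q0 means no match yet; q1 means the last symbol is `b`; q2 means the last 2 symbols are `bb`; q3 means the last 3 symbols are `bba`; q4 means the last 4 symbols are `bbaa`. Only q4 accepts. On a mismatch, fall back to the longest proper suffix that is still a prefix of `bbaa`.
A 5-state machine:
        a   b  
>  q0   q0  q1 
   q1   q0  q2 
   q2   q3  q2 
   q3   q4  q1 
 * q4   q0  q1 
(> = start, * = accepting)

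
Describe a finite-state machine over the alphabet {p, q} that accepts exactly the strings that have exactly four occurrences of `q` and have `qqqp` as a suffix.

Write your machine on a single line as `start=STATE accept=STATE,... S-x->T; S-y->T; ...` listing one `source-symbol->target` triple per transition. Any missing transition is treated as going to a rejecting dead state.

start=S0; accept=S14; S0-p->S0; S0-q->S1; S1-p->S2; S1-q->S3; S2-p->S2; S2-q->S4; S3-p->S5; S3-q->S6; S4-p->S5; S4-q->S7; S5-p->S5; S5-q->S8; S6-p->S9; S6-q->S10; S7-p->S11; S7-q->S10; S8-p->S11; S8-q->S12; S9-p->S11; S9-q->S13; S10-p->S14; S10-q->S15; S11-p->S11; S11-q->S13; S12-p->S16; S12-q->S15; S13-p->S16; S13-q->S17; S14-p->S16; S14-q->S18; S15-p->S19; S15-q->S15; S16-p->S16; S16-q->S18; S17-p->S20; S17-q->S15; S18-p->S20; S18-q->S17; S19-p->S20; S19-q->S18; S20-p->S20; S20-q->S18

Run two small machines in parallel and take their product. One (6 states) tracks the count of `q`s, saturating at 5; the other (5 states) tracks how much of the suffix `qqqp` has currently been matched. Each combined state is a pair, one component from each; accept when both components accept.
A 21-state machine:
          p    q  
>  S0     S0   S1 
   S1     S2   S3 
   S2     S2   S4 
   S3     S5   S6 
   S4     S5   S7 
   S5     S5   S8 
   S6     S9  S10 
   S7    S11  S10 
   S8    S11  S12 
   S9    S11  S13 
   S10   S14  S15 
   S11   S11  S13 
   S12   S16  S15 
   S13   S16  S17 
 * S14   S16  S18 
   S15   S19  S15 
   S16   S16  S18 
   S17   S20  S15 
   S18   S20  S17 
   S19   S20  S18 
   S20   S20  S18 
(> = start, * = accepting)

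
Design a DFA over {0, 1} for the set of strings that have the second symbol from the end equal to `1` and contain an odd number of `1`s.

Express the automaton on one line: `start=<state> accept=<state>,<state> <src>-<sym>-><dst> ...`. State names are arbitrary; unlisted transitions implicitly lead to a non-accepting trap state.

start=q0 accept=q2,q5 q0-0->q0 q0-1->q1 q1-0->q2 q1-1->q3 q2-0->q4 q2-1->q3 q3-0->q0 q3-1->q5 q4-0->q4 q4-1->q3 q5-0->q2 q5-1->q3

Run two small machines in parallel and take their product. One (7 states) tracks the last 2 symbols read; the other (2 states) tracks the count of `1`s modulo 2. Each combined state is a pair, one component from each; accept when both components accept. After merging equivalent states the machine shrinks.
        0   1  
>  q0   q0  q1 
   q1   q2  q3 
 * q2   q4  q3 
   q3   q0  q5 
   q4   q4  q3 
 * q5   q2  q3 
(> = start, * = accepting)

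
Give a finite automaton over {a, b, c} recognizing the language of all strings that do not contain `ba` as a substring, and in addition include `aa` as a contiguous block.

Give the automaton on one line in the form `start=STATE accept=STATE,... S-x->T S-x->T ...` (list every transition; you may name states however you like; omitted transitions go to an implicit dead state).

Run two small machines in parallel and take their product. The first has 3 states tracking partial matches of the forbidden pattern `ba`; the second has 3 states tracking whether and how much of `aa` has been seen. A product state is a pair (one from each), accepting exactly when both do. After merging equivalent states the machine shrinks.
        a   b   c  
>  s0   s1  s2  s0 
   s1   s3  s2  s0 
   s2   s4  s2  s0 
 * s3   s3  s5  s3 
   s4   s4  s4  s4 
 * s5   s4  s5  s3 
(> = start, * = accepting)

start=s0 accept=s3,s5 s0-a->s1 s0-b->s2 s0-c->s0 s1-a->s3 s1-b->s2 s1-c->s0 s2-a->s4 s2-b->s2 s2-c->s0 s3-a->s3 s3-b->s5 s3-c->s3 s4-a->s4 s4-b->s4 s4-c->s4 s5-a->s4 s5-b->s5 s5-c->s3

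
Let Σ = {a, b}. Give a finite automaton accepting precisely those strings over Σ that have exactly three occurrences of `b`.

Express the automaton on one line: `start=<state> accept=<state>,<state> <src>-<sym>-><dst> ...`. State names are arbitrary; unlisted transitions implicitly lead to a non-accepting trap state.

Count `b`s, saturating at 4: states q0 through q3 mean 0 through 3 `b`s seen; q4 means more than 3. Each `b` increments (capped at q4); other symbols loop. Accept from {q3}.
A 5-state machine:
        a   b  
>  q0   q0  q1 
   q1   q1  q2 
   q2   q2  q3 
 * q3   q3  q4 
   q4   q4  q4 
(> = start, * = accepting)

start=q0 accept=q3 q0-a->q0 q0-b->q1 q1-a->q1 q1-b->q2 q2-a->q2 q2-b->q3 q3-a->q3 q3-b->q4 q4-a->q4 q4-b->q4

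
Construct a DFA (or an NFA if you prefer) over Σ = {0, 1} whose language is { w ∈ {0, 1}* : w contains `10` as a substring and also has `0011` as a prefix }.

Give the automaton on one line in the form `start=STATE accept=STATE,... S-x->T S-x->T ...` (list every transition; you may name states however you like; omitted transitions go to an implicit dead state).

Handle the two conditions separately and then intersect. The first has 3 states tracking whether and how much of `10` has been seen; the second has 6 states tracking whether the input so far still matches the prefix `0011`. A product state is a pair (one from each), accepting exactly when both do.
9 states suffice.
        0   1  
>  q0   q1  q2 
   q1   q3  q2 
   q2   q4  q2 
   q3   q5  q6 
   q4   q4  q4 
   q5   q5  q2 
   q6   q4  q7 
   q7   q8  q7 
 * q8   q8  q8 
(> = start, * = accepting)

start=q0 accept=q8 q0-0->q1 q0-1->q2 q1-0->q3 q1-1->q2 q2-0->q4 q2-1->q2 q3-0->q5 q3-1->q6 q4-0->q4 q4-1->q4 q5-0->q5 q5-1->q2 q6-0->q4 q6-1->q7 q7-0->q8 q7-1->q7 q8-0->q8 q8-1->q8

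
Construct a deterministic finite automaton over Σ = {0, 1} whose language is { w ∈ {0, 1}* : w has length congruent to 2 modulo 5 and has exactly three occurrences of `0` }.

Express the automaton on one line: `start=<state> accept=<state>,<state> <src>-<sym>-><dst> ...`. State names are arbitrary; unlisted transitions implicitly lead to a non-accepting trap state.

start=s0 accept=s20 s0-0->s1 s0-1->s2 s1-0->s3 s1-1->s4 s2-0->s4 s2-1->s5 s3-0->s6 s3-1->s7 s4-0->s7 s4-1->s8 s5-0->s8 s5-1->s9 s6-0->s10 s6-1->s11 s7-0->s11 s7-1->s12 s8-0->s12 s8-1->s13 s9-0->s13 s9-1->s14 s10-0->s10 s10-1->s10 s11-0->s10 s11-1->s15 s12-0->s15 s12-1->s16 s13-0->s16 s13-1->s17 s14-0->s17 s14-1->s0 s15-0->s10 s15-1->s18 s16-0->s18 s16-1->s19 s17-0->s19 s17-1->s1 s18-0->s10 s18-1->s20 s19-0->s20 s19-1->s3 s20-0->s10 s20-1->s6

Handle the two conditions separately and then intersect. One (5 states) tracks the input length modulo 5; the other (5 states) tracks the count of `0`s, saturating at 4. Each combined state is a pair, one component from each; accept when both components accept. Minimizing collapses redundant product states.
A 21-state machine:
          0    1  
>  s0     s1   s2 
   s1     s3   s4 
   s2     s4   s5 
   s3     s6   s7 
   s4     s7   s8 
   s5     s8   s9 
   s6    s10  s11 
   s7    s11  s12 
   s8    s12  s13 
   s9    s13  s14 
   s10   s10  s10 
   s11   s10  s15 
   s12   s15  s16 
   s13   s16  s17 
   s14   s17   s0 
   s15   s10  s18 
   s16   s18  s19 
   s17   s19   s1 
   s18   s10  s20 
   s19   s20   s3 
 * s20   s10   s6 
(> = start, * = accepting)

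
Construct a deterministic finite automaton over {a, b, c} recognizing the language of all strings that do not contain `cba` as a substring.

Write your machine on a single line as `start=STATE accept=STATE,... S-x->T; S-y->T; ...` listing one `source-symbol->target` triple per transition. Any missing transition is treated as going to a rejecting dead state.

Track partial matches of the forbidden pattern `cba`. State q3 is a dead state reached once `cba` has occurred; every other state accepts. q0 means no part of `cba` is currently matched.
        a   b   c  
>* q0   q0  q0  q1 
 * q1   q0  q2  q1 
 * q2   q3  q0  q1 
   q3   q3  q3  q3 
(> = start, * = accepting)

start=q0; accept=q0,q1,q2; q0-a->q0; q0-b->q0; q0-c->q1; q1-a->q0; q1-b->q2; q1-c->q1; q2-a->q3; q2-b->q0; q2-c->q1; q3-a->q3; q3-b->q3; q3-c->q3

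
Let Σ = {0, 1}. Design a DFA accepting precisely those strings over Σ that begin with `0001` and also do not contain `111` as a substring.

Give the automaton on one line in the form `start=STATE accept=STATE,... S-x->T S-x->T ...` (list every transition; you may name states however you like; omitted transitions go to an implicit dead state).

start=q0 accept=q8,q9,q10 q0-0->q1 q0-1->q2 q1-0->q3 q1-1->q2 q2-0->q4 q2-1->q5 q3-0->q6 q3-1->q2 q4-0->q4 q4-1->q2 q5-0->q4 q5-1->q7 q6-0->q4 q6-1->q8 q7-0->q7 q7-1->q7 q8-0->q9 q8-1->q10 q9-0->q9 q9-1->q8 q10-0->q9 q10-1->q11 q11-0->q11 q11-1->q11

Run two small machines in parallel and take their product. One (6 states) tracks whether the input so far still matches the prefix `0001`; the other (4 states) tracks partial matches of the forbidden pattern `111`. Each combined state is a pair, one component from each; accept when both components accept.
A 12-state machine:
          0    1  
>  q0     q1   q2 
   q1     q3   q2 
   q2     q4   q5 
   q3     q6   q2 
   q4     q4   q2 
   q5     q4   q7 
   q6     q4   q8 
   q7     q7   q7 
 * q8     q9  q10 
 * q9     q9   q8 
 * q10    q9  q11 
   q11   q11  q11 
(> = start, * = accepting)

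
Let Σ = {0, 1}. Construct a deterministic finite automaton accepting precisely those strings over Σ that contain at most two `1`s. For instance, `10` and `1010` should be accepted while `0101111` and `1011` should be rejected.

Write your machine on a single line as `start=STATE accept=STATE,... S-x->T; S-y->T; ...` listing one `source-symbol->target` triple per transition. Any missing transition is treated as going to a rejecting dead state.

start=S0; accept=S0,S1,S2; S0-0->S0; S0-1->S1; S1-0->S1; S1-1->S2; S2-0->S2; S2-1->S3; S3-0->S3; S3-1->S3

Only the number of `1`s matters, and only up to 3. Make a chain S0 → S1 → S2 → S3 advanced by each `1` (with S3 absorbing); every other symbol self-loops. The accepting set is {S0, S1, S2}.
4 states suffice.
        0   1  
>* S0   S0  S1 
 * S1   S1  S2 
 * S2   S2  S3 
   S3   S3  S3 
(> = start, * = accepting)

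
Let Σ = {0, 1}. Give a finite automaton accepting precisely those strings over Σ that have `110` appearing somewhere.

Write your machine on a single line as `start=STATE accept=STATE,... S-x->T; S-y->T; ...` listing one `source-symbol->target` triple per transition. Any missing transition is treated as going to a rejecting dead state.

States S0..S2 record the length of the longest prefix of `110` that matches the current input suffix. Reaching S3 means `110` has been seen, and we stay there forever. Accept from S3.
        0   1  
>  S0   S0  S1 
   S1   S0  S2 
   S2   S3  S2 
 * S3   S3  S3 
(> = start, * = accepting)

start=S0; accept=S3; S0-0->S0; S0-1->S1; S1-0->S0; S1-1->S2; S2-0->S3; S2-1->S2; S3-0->S3; S3-1->S3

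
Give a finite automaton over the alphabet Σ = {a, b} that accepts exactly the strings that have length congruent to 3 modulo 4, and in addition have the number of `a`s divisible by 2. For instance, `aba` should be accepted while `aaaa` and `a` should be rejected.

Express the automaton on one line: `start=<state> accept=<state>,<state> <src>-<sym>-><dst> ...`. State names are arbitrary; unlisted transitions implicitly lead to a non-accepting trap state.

Run two small machines in parallel and take their product. The first has 4 states tracking the input length modulo 4; the second has 2 states tracking the count of `a`s modulo 2. A product state is a pair (one from each), accepting exactly when both do.
An 8-state machine:
        a   b  
>  S0   S1  S2 
   S1   S3  S4 
   S2   S4  S3 
   S3   S5  S6 
   S4   S6  S5 
   S5   S0  S7 
 * S6   S7  S0 
   S7   S2  S1 
(> = start, * = accepting)

start=S0 accept=S6 S0-a->S1 S0-b->S2 S1-a->S3 S1-b->S4 S2-a->S4 S2-b->S3 S3-a->S5 S3-b->S6 S4-a->S6 S4-b->S5 S5-a->S0 S5-b->S7 S6-a->S7 S6-b->S0 S7-a->S2 S7-b->S1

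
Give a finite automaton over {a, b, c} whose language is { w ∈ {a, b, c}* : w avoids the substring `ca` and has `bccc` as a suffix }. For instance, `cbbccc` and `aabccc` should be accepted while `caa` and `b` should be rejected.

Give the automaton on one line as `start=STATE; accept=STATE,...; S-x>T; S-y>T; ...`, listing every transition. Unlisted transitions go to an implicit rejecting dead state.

Run two small machines in parallel and take their product. One (3 states) tracks partial matches of the forbidden pattern `ca`; the other (5 states) tracks how much of the suffix `bccc` has currently been matched. Each combined state is a pair, one component from each; accept when both components accept. Minimizing collapses redundant product states.
A 7-state machine:
        a   b   c  
>  q0   q0  q1  q2 
   q1   q0  q1  q3 
   q2   q4  q1  q2 
   q3   q4  q1  q5 
   q4   q4  q4  q4 
   q5   q4  q1  q6 
 * q6   q4  q1  q2 
(> = start, * = accepting)

start=q0; accept=q6; q0-a>q0; q0-b>q1; q0-c>q2; q1-a>q0; q1-b>q1; q1-c>q3; q2-a>q4; q2-b>q1; q2-c>q2; q3-a>q4; q3-b>q1; q3-c>q5; q4-a>q4; q4-b>q4; q4-c>q4; q5-a>q4; q5-b>q1; q5-c>q6; q6-a>q4; q6-b>q1; q6-c>q2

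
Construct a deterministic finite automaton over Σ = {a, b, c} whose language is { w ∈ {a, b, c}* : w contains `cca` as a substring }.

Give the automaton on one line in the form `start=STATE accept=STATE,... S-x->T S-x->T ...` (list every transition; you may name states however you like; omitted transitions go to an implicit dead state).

States S0..S2 record the length of the longest prefix of `cca` that matches the current input suffix. Reaching S3 means `cca` has been seen, and we stay there forever. Accept from S3.
4 states suffice.
        a   b   c  
>  S0   S0  S0  S1 
   S1   S0  S0  S2 
   S2   S3  S0  S2 
 * S3   S3  S3  S3 
(> = start, * = accepting)

start=S0 accept=S3 S0-a->S0 S0-b->S0 S0-c->S1 S1-a->S0 S1-b->S0 S1-c->S2 S2-a->S3 S2-b->S0 S2-c->S2 S3-a->S3 S3-b->S3 S3-c->S3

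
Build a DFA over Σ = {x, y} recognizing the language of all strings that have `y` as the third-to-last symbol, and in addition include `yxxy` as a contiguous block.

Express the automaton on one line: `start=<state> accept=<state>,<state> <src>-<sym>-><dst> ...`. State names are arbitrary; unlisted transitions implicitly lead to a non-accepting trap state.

start=A accept=H,I,J,K A-x->A A-y->B B-x->C B-y->B C-x->D C-y->B D-x->A D-y->E E-x->F E-y->G F-x->H F-y->I G-x->J G-y->K H-x->L H-y->E I-x->F I-y->G J-x->H J-y->I K-x->J K-y->K L-x->L L-y->E

Run two small machines in parallel and take their product. The first has 15 states tracking the last 3 symbols read; the second has 5 states tracking whether and how much of `yxxy` has been seen. A product state is a pair (one from each), accepting exactly when both do. After merging equivalent states the machine shrinks.
A 12-state machine:
       x  y 
>  A   A  B 
   B   C  B 
   C   D  B 
   D   A  E 
   E   F  G 
   F   H  I 
   G   J  K 
 * H   L  E 
 * I   F  G 
 * J   H  I 
 * K   J  K 
   L   L  E 
(> = start, * = accepting)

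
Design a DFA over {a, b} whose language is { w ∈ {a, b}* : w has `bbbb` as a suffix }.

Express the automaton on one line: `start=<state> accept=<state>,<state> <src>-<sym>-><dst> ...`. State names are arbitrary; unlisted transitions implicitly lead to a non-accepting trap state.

start=S0 accept=S4 S0-a->S0 S0-b->S1 S1-a->S0 S1-b->S2 S2-a->S0 S2-b->S3 S3-a->S0 S3-b->S4 S4-a->S0 S4-b->S4

Let each state record the length of the longest suffix of the input read so far that is also a prefix of `bbbb`. S1 means the last symbol is `b`; S2 means the last 2 symbols are `bb`; S3 means the last 3 symbols are `bbb`; S4 means the last 4 symbols are `bbbb`. Accept only at S4, where the string currently ends in `bbbb`.
With 5 states:
        a   b  
>  S0   S0  S1 
   S1   S0  S2 
   S2   S0  S3 
   S3   S0  S4 
 * S4   S0  S4 
(> = start, * = accepting)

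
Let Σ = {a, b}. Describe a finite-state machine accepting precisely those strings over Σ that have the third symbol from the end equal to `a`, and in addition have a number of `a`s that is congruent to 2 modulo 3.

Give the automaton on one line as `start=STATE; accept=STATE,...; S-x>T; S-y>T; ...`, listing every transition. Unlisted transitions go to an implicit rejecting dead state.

start=q0; accept=q5,q6,q9,q12; q0-a>q1; q0-b>q0; q1-a>q2; q1-b>q3; q2-a>q4; q2-b>q5; q3-a>q6; q3-b>q7; q4-a>q8; q4-b>q0; q5-a>q4; q5-b>q9; q6-a>q4; q6-b>q10; q7-a>q11; q7-b>q7; q8-a>q12; q8-b>q3; q9-a>q4; q9-b>q13; q10-a>q4; q10-b>q9; q11-a>q4; q11-b>q10; q12-a>q4; q12-b>q5; q13-a>q4; q13-b>q13

Run two small machines in parallel and take their product. The first has 15 states tracking the last 3 symbols read; the second has 3 states tracking the count of `a`s modulo 3. A product state is a pair (one from each), accepting exactly when both do. After merging equivalent states the machine shrinks.
A 14-state machine:
          a    b  
>  q0     q1   q0 
   q1     q2   q3 
   q2     q4   q5 
   q3     q6   q7 
   q4     q8   q0 
 * q5     q4   q9 
 * q6     q4  q10 
   q7    q11   q7 
   q8    q12   q3 
 * q9     q4  q13 
   q10    q4   q9 
   q11    q4  q10 
 * q12    q4   q5 
   q13    q4  q13 
(> = start, * = accepting)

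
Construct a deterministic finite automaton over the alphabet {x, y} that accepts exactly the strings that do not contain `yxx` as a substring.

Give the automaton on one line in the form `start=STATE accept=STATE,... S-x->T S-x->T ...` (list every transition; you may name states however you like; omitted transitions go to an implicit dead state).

This is the complement of 'contains `yxx`'. Use the same substring-matching states — S0 through S3 holding how much of `yxx` has just been matched — but flip the accepting set: everything except the trap S3 accepts.
4 states suffice.
        x   y  
>* S0   S0  S1 
 * S1   S2  S1 
 * S2   S3  S1 
   S3   S3  S3 
(> = start, * = accepting)

start=S0 accept=S0,S1,S2 S0-x->S0 S0-y->S1 S1-x->S2 S1-y->S1 S2-x->S3 S2-y->S1 S3-x->S3 S3-y->S3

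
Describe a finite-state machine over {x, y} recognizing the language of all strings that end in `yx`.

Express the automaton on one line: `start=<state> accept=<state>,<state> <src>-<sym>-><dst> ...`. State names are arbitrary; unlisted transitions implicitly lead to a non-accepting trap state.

Let each state record the length of the longest suffix of the input read so far that is also a prefix of `yx`. q1 means the last symbol is `y`; q2 means the last 2 symbols are `yx`. Accept only at q2, where the string currently ends in `yx`.
        x   y  
>  q0   q0  q1 
   q1   q2  q1 
 * q2   q0  q1 
(> = start, * = accepting)

start=q0 accept=q2 q0-x->q0 q0-y->q1 q1-x->q2 q1-y->q1 q2-x->q0 q2-y->q1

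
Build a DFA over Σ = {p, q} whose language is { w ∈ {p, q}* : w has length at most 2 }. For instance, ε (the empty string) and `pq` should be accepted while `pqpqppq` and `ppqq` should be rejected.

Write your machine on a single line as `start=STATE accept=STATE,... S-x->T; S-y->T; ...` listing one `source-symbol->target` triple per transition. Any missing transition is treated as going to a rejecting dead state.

We only need to distinguish lengths 0, 1, …, 2, and '>2'. Chain A → B → C → D on every symbol, with D looping. Accepting states: {A, B, C}.
4 states suffice.
       p  q 
>* A   B  B 
 * B   C  C 
 * C   D  D 
   D   D  D 
(> = start, * = accepting)

start=A; accept=A,B,C; A-p->B; A-q->B; B-p->C; B-q->C; C-p->D; C-q->D; D-p->D; D-q->D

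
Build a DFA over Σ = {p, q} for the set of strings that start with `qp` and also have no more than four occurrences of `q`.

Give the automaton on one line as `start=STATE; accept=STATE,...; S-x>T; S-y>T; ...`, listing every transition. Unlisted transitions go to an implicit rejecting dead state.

Run two small machines in parallel and take their product. One (4 states) tracks whether the input so far still matches the prefix `qp`; the other (6 states) tracks the count of `q`s, saturating at 5. Each combined state is a pair, one component from each; accept when both components accept.
With 13 states:
          p    q  
>  S0     S1   S2 
   S1     S1   S3 
   S2     S4   S5 
   S3     S3   S5 
 * S4     S4   S6 
   S5     S5   S7 
 * S6     S6   S8 
   S7     S7   S9 
 * S8     S8  S10 
   S9     S9  S11 
 * S10   S10  S12 
   S11   S11  S11 
   S12   S12  S12 
(> = start, * = accepting)

start=S0; accept=S4,S6,S8,S10; S0-p>S1; S0-q>S2; S1-p>S1; S1-q>S3; S2-p>S4; S2-q>S5; S3-p>S3; S3-q>S5; S4-p>S4; S4-q>S6; S5-p>S5; S5-q>S7; S6-p>S6; S6-q>S8; S7-p>S7; S7-q>S9; S8-p>S8; S8-q>S10; S9-p>S9; S9-q>S11; S10-p>S10; S10-q>S12; S11-p>S11; S11-q>S11; S12-p>S12; S12-q>S12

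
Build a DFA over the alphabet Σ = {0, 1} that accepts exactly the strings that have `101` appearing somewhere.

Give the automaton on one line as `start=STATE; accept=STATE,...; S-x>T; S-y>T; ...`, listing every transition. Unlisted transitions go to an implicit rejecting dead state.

States q0..q2 record the length of the longest prefix of `101` that matches the current input suffix. Reaching q3 means `101` has been seen, and we stay there forever. Accept from q3.
4 states suffice.
        0   1  
>  q0   q0  q1 
   q1   q2  q1 
   q2   q0  q3 
 * q3   q3  q3 
(> = start, * = accepting)

start=q0; accept=q3; q0-0>q0; q0-1>q1; q1-0>q2; q1-1>q1; q2-0>q0; q2-1>q3; q3-0>q3; q3-1>q3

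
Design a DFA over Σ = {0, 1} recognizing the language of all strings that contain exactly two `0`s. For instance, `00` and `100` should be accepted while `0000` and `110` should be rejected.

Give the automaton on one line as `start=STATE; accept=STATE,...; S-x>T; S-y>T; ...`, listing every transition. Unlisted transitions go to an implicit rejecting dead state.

start=S0; accept=S2; S0-0>S1; S0-1>S0; S1-0>S2; S1-1>S1; S2-0>S3; S2-1>S2; S3-0>S3; S3-1>S3

Only the number of `0`s matters, and only up to 3. Make a chain S0 → S1 → S2 → S3 advanced by each `0` (with S3 absorbing); every other symbol self-loops. The accepting set is {S2}.
With 4 states:
        0   1  
>  S0   S1  S0 
   S1   S2  S1 
 * S2   S3  S2 
   S3   S3  S3 
(> = start, * = accepting)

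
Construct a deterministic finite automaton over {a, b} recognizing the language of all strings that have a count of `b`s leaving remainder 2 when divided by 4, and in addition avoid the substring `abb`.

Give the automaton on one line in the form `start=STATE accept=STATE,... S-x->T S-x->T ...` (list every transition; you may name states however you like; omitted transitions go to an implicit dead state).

start=q0 accept=q5,q7,q8 q0-a->q1 q0-b->q2 q1-a->q1 q1-b->q3 q2-a->q4 q2-b->q5 q3-a->q4 q3-b->q6 q4-a->q4 q4-b->q7 q5-a->q8 q5-b->q9 q6-a->q6 q6-b->q6 q7-a->q8 q7-b->q6 q8-a->q8 q8-b->q10 q9-a->q11 q9-b->q0 q10-a->q11 q10-b->q6 q11-a->q11 q11-b->q12 q12-a->q1 q12-b->q6

Run two small machines in parallel and take their product. The first has 4 states tracking the count of `b`s modulo 4; the second has 4 states tracking partial matches of the forbidden pattern `abb`. A product state is a pair (one from each), accepting exactly when both do. After merging equivalent states the machine shrinks.
A 13-state machine:
          a    b  
>  q0     q1   q2 
   q1     q1   q3 
   q2     q4   q5 
   q3     q4   q6 
   q4     q4   q7 
 * q5     q8   q9 
   q6     q6   q6 
 * q7     q8   q6 
 * q8     q8  q10 
   q9    q11   q0 
   q10   q11   q6 
   q11   q11  q12 
   q12    q1   q6 
(> = start, * = accepting)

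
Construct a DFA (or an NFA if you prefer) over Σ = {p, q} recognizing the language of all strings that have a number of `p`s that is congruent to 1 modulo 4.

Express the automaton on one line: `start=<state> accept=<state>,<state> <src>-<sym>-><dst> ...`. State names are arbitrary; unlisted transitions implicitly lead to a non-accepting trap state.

The only thing that matters is how many `p`s have appeared, reduced mod 4. Use one state per residue: A for 0, …, D for 3. Reading `p` moves to the next residue; anything else stays put. B is accepting.
With 4 states:
       p  q 
>  A   B  A 
 * B   C  B 
   C   D  C 
   D   A  D 
(> = start, * = accepting)

start=A accept=B A-p->B A-q->A B-p->C B-q->B C-p->D C-q->C D-p->A D-q->D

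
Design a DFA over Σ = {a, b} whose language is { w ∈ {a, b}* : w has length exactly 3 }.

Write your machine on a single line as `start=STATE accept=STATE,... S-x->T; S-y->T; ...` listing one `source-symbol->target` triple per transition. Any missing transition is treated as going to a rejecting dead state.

We only need to distinguish lengths 0, 1, …, 3, and '>3'. Chain q0 → q1 → q2 → q3 → q4 on every symbol, with q4 looping. Accepting states: {q3}.
        a   b  
>  q0   q1  q1 
   q1   q2  q2 
   q2   q3  q3 
 * q3   q4  q4 
   q4   q4  q4 
(> = start, * = accepting)

start=q0; accept=q3; q0-a->q1; q0-b->q1; q1-a->q2; q1-b->q2; q2-a->q3; q2-b->q3; q3-a->q4; q3-b->q4; q4-a->q4; q4-b->q4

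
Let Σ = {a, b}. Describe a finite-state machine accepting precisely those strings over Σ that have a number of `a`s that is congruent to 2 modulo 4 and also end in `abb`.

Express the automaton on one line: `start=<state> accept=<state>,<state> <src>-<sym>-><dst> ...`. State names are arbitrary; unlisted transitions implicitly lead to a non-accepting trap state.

start=q0 accept=q5 q0-a->q1 q0-b->q0 q1-a->q2 q1-b->q1 q2-a->q3 q2-b->q4 q3-a->q0 q3-b->q3 q4-a->q3 q4-b->q5 q5-a->q3 q5-b->q6 q6-a->q3 q6-b->q6

Run two small machines in parallel and take their product. One (4 states) tracks the count of `a`s modulo 4; the other (4 states) tracks how much of the suffix `abb` has currently been matched. Each combined state is a pair, one component from each; accept when both components accept. After merging equivalent states the machine shrinks.
A 7-state machine:
        a   b  
>  q0   q1  q0 
   q1   q2  q1 
   q2   q3  q4 
   q3   q0  q3 
   q4   q3  q5 
 * q5   q3  q6 
   q6   q3  q6 
(> = start, * = accepting)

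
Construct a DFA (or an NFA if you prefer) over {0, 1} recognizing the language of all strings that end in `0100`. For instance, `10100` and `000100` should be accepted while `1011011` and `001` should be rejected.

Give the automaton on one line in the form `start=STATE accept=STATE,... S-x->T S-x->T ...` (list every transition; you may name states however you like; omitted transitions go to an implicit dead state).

Remember how much of `0100` the current input suffix matches. State s0 means no match yet; s1 means the last symbol is `0`; s2 means the last 2 symbols are `01`; s3 means the last 3 symbols are `010`; s4 means the last 4 symbols are `0100`. Only s4 accepts. On a mismatch, fall back to the longest proper suffix that is still a prefix of `0100`.
With 5 states:
        0   1  
>  s0   s1  s0 
   s1   s1  s2 
   s2   s3  s0 
   s3   s4  s2 
 * s4   s1  s2 
(> = start, * = accepting)

start=s0 accept=s4 s0-0->s1 s0-1->s0 s1-0->s1 s1-1->s2 s2-0->s3 s2-1->s0 s3-0->s4 s3-1->s2 s4-0->s1 s4-1->s2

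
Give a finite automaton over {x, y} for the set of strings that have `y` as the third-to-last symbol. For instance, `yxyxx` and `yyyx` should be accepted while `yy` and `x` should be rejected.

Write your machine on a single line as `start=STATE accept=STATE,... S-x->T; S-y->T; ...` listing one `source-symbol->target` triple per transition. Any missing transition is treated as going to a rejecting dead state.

Because acceptance depends on a position counted from the end, the machine has to buffer the most recent 3 symbols. Make each state the string of the last up-to-3 symbols read; on input `x` shift the window left and append `x`. Accept when the buffered window has length 3 and begins with `y`.
With 15 states:
          x    y  
>  s0     s1   s2 
   s1     s3   s4 
   s2     s5   s6 
   s3     s7   s8 
   s4     s9  s10 
   s5    s11  s12 
   s6    s13  s14 
   s7     s7   s8 
   s8     s9  s10 
   s9    s11  s12 
   s10   s13  s14 
 * s11    s7   s8 
 * s12    s9  s10 
 * s13   s11  s12 
 * s14   s13  s14 
(> = start, * = accepting)

start=s0; accept=s11,s12,s13,s14; s0-x->s1; s0-y->s2; s1-x->s3; s1-y->s4; s2-x->s5; s2-y->s6; s3-x->s7; s3-y->s8; s4-x->s9; s4-y->s10; s5-x->s11; s5-y->s12; s6-x->s13; s6-y->s14; s7-x->s7; s7-y->s8; s8-x->s9; s8-y->s10; s9-x->s11; s9-y->s12; s10-x->s13; s10-y->s14; s11-x->s7; s11-y->s8; s12-x->s9; s12-y->s10; s13-x->s11; s13-y->s12; s14-x->s13; s14-y->s14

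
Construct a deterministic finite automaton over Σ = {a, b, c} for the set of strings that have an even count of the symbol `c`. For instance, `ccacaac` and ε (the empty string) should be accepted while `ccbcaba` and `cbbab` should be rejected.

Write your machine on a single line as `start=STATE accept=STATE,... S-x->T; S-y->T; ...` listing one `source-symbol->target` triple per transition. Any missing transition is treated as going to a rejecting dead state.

start=q0; accept=q0; q0-a->q0; q0-b->q0; q0-c->q1; q1-a->q1; q1-b->q1; q1-c->q0

Keep the running count of `c`s modulo 2: each `c` advances along the cycle q0 → q1 → q0 while other symbols loop. Accept at q0.
        a   b   c  
>* q0   q0  q0  q1 
   q1   q1  q1  q0 
(> = start, * = accepting)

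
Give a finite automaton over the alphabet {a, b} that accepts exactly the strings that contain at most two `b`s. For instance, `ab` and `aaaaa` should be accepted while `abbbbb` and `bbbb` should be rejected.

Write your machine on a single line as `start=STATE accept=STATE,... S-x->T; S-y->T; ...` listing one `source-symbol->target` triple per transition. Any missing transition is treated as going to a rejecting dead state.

start=q0; accept=q0,q1,q2; q0-a->q0; q0-b->q1; q1-a->q1; q1-b->q2; q2-a->q2; q2-b->q3; q3-a->q3; q3-b->q3

Count `b`s, saturating at 3: states q0 through q2 mean 0 through 2 `b`s seen; q3 means more than 2. Each `b` increments (capped at q3); other symbols loop. Accept from {q0, q1, q2}.
A 4-state machine:
        a   b  
>* q0   q0  q1 
 * q1   q1  q2 
 * q2   q2  q3 
   q3   q3  q3 
(> = start, * = accepting)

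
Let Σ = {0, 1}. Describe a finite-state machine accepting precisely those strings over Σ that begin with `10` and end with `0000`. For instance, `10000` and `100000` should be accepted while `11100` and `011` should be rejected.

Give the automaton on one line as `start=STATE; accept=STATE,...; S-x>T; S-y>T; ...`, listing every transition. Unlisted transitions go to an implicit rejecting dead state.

start=S0; accept=S11; S0-0>S1; S0-1>S2; S1-0>S3; S1-1>S4; S2-0>S5; S2-1>S4; S3-0>S6; S3-1>S4; S4-0>S1; S4-1>S4; S5-0>S7; S5-1>S8; S6-0>S9; S6-1>S4; S7-0>S10; S7-1>S8; S8-0>S5; S8-1>S8; S9-0>S9; S9-1>S4; S10-0>S11; S10-1>S8; S11-0>S11; S11-1>S8

Run two small machines in parallel and take their product. The first has 4 states tracking whether the input so far still matches the prefix `10`; the second has 5 states tracking how much of the suffix `0000` has currently been matched. A product state is a pair (one from each), accepting exactly when both do.
12 states suffice.
          0    1  
>  S0     S1   S2 
   S1     S3   S4 
   S2     S5   S4 
   S3     S6   S4 
   S4     S1   S4 
   S5     S7   S8 
   S6     S9   S4 
   S7    S10   S8 
   S8     S5   S8 
   S9     S9   S4 
   S10   S11   S8 
 * S11   S11   S8 
(> = start, * = accepting)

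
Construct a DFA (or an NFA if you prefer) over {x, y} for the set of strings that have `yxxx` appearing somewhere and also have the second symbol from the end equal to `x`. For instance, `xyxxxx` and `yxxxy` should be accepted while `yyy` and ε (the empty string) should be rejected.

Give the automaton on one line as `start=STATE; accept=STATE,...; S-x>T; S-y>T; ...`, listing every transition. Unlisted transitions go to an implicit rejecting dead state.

Handle the two conditions separately and then intersect. One (5 states) tracks whether and how much of `yxxx` has been seen; the other (7 states) tracks the last 2 symbols read. Each combined state is a pair, one component from each; accept when both components accept. Minimizing collapses redundant product states.
        x   y  
>  q0   q0  q1 
   q1   q2  q1 
   q2   q3  q1 
   q3   q4  q1 
 * q4   q4  q5 
 * q5   q6  q7 
   q6   q4  q5 
   q7   q6  q7 
(> = start, * = accepting)

start=q0; accept=q4,q5; q0-x>q0; q0-y>q1; q1-x>q2; q1-y>q1; q2-x>q3; q2-y>q1; q3-x>q4; q3-y>q1; q4-x>q4; q4-y>q5; q5-x>q6; q5-y>q7; q6-x>q4; q6-y>q5; q7-x>q6; q7-y>q7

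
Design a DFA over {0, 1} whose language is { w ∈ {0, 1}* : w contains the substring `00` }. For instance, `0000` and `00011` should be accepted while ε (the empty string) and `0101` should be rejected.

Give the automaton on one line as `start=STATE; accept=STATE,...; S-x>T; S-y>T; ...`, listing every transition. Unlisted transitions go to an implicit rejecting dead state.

States A..B record the length of the longest prefix of `00` that matches the current input suffix. Reaching C means `00` has been seen, and we stay there forever. Accept from C.
       0  1 
>  A   B  A 
   B   C  A 
 * C   C  C 
(> = start, * = accepting)

start=A; accept=C; A-0>B; A-1>A; B-0>C; B-1>A; C-0>C; C-1>C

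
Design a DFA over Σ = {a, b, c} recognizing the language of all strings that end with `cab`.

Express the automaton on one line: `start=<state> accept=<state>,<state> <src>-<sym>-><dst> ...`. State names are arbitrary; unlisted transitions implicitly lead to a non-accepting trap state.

start=S0 accept=S3 S0-a->S0 S0-b->S0 S0-c->S1 S1-a->S2 S1-b->S0 S1-c->S1 S2-a->S0 S2-b->S3 S2-c->S1 S3-a->S0 S3-b->S0 S3-c->S1

Remember how much of `cab` the current input suffix matches. State S0 means no match yet; S1 means the last symbol is `c`; S2 means the last 2 symbols are `ca`; S3 means the last 3 symbols are `cab`. Only S3 accepts. On a mismatch, fall back to the longest proper suffix that is still a prefix of `cab`.
4 states suffice.
        a   b   c  
>  S0   S0  S0  S1 
   S1   S2  S0  S1 
   S2   S0  S3  S1 
 * S3   S0  S0  S1 
(> = start, * = accepting)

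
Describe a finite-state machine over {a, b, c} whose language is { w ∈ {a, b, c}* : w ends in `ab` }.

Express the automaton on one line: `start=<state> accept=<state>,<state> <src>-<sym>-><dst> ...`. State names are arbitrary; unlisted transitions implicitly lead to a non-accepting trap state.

start=S0 accept=S2 S0-a->S1 S0-b->S0 S0-c->S0 S1-a->S1 S1-b->S2 S1-c->S0 S2-a->S1 S2-b->S0 S2-c->S0

Let each state record the length of the longest suffix of the input read so far that is also a prefix of `ab`. S1 means the last symbol is `a`; S2 means the last 2 symbols are `ab`. Accept only at S2, where the string currently ends in `ab`.
3 states suffice.
        a   b   c  
>  S0   S1  S0  S0 
   S1   S1  S2  S0 
 * S2   S1  S0  S0 
(> = start, * = accepting)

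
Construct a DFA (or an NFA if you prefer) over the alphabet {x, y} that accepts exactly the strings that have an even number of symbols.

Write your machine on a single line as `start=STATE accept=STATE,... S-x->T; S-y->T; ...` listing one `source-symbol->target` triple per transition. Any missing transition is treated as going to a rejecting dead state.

Only the length mod 2 matters, so use a 2-cycle: from any state, every input symbol moves to the next state, wrapping B back to A. Mark A accepting.
With 2 states:
       x  y 
>* A   B  B 
   B   A  A 
(> = start, * = accepting)

start=A; accept=A; A-x->B; A-y->B; B-x->A; B-y->A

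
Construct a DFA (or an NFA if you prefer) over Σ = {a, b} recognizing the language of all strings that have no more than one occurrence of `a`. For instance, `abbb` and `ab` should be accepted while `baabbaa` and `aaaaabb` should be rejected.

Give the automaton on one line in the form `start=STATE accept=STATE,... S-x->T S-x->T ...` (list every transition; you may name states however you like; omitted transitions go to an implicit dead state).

start=q0 accept=q0,q1 q0-a->q1 q0-b->q0 q1-a->q2 q1-b->q1 q2-a->q2 q2-b->q2

Count `a`s, saturating at 2: state q0 means no `a` yet, q1 means one `a` seen, q2 means more than one. Each `a` increments (capped at q2); other symbols loop. Accept from {q0, q1}.
A 3-state machine:
        a   b  
>* q0   q1  q0 
 * q1   q2  q1 
   q2   q2  q2 
(> = start, * = accepting)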